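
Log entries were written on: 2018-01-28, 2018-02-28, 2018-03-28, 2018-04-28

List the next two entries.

2018-05-28, 2018-06-28

Gaps: 31, 28, 31 days — not constant. Every event is on the 28th of the month.
Pattern: the 28th of each month.
Next: May 2018 → 2018-05-28.
June 2018: 2018-06-28.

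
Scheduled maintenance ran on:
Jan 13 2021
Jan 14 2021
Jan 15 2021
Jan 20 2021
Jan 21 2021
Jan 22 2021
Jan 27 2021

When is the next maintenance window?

The gap pattern 1, 1, 5, 1, 1, 5 repeats every 3 events.
These are the Wednesdays, Thursdays and Fridays of each week.
Next Thursday: Jan 28 2021.

Jan 28 2021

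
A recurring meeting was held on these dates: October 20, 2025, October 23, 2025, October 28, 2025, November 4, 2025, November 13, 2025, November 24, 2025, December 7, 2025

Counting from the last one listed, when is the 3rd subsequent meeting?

January 27, 2026

The spacing grows by 2 each time: 3, 5, 7, 9, 11, 13 days.
Next gap: 15 days. December 7, 2025 + 15 days = December 22, 2025.
Next gap: 17 days. December 22, 2025 + 17 days = January 8, 2026.
Next gap: 19 days. January 8, 2026 + 19 days = January 27, 2026.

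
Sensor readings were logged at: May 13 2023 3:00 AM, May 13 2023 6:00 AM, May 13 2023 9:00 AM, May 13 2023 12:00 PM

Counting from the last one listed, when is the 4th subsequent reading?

The interval is a steady 3 hours (3, 3, 3).
May 13 2023 12:00 PM + 3 h = May 13 2023 3:00 PM.
May 13 2023 3:00 PM + 3 h = May 13 2023 6:00 PM.
May 13 2023 6:00 PM + 3 h = May 13 2023 9:00 PM.
May 13 2023 9:00 PM + 3 h = May 14 2023 12:00 AM.

May 14 2023 12:00 AM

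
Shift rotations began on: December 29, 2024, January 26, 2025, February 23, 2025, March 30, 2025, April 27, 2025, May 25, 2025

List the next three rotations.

All Sundays; the gaps (28, 28, 35, 28, 28) vary with month length.
This is the last Sunday of each month.
Last Sunday of June 2025: June 29, 2025.
July 2025 ends with Sunday July 27, 2025.
Last Sunday of August 2025: August 31, 2025.

June 29, 2025; July 27, 2025; August 31, 2025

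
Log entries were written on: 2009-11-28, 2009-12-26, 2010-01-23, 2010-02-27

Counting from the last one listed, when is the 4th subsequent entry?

These are Saturdays at 28- or 35-day spacing (28, 28, 35).
The pattern: 4th Saturday of the month.
March 2010 — 4th Saturday is 2010-03-27.
4th Saturday of April 2010: 2010-04-24.
4th Saturday of May 2010: 2010-05-22.
4th Saturday of June 2010: 2010-06-26.

2010-06-26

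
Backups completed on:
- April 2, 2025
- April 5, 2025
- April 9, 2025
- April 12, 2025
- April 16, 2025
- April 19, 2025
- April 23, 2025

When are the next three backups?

April 26, 2025; April 30, 2025; May 3, 2025

Every event lands on a Wednesday or Saturday (gaps cycle 3, 4, 3, 4, 3, 4).
So the schedule is: every Wednesday and Saturday.
The following Saturday is April 26, 2025.
The following Wednesday is April 30, 2025.
Next Saturday: May 3, 2025.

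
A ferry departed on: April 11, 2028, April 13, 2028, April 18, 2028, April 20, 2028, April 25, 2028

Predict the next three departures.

April 27, 2028; May 2, 2028; May 4, 2028

Gaps: 2, 5, 2, 5 days — not constant, but cyclic with period 2.
The events fall on every Tuesday and Thursday.
Next Thursday: April 27, 2028.
The following Tuesday is May 2, 2028.
Next Thursday: May 4, 2028.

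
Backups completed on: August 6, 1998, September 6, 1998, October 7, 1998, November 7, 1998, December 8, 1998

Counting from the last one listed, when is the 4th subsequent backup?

Every event comes 31 days after the last (31, 31, 31, 31).
December 8, 1998 + 31 days = January 8, 1999.
January 8, 1999 + 31 days = February 8, 1999.
February 8, 1999 + 31 days = March 11, 1999.
March 11, 1999 + 31 days = April 11, 1999.

April 11, 1999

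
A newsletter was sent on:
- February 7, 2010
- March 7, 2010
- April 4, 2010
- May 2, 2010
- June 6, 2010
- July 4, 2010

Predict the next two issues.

All dates are Sundays, 28, 28, 28, 35, 28 days apart.
Specifically, the 1st Sunday of each month.
August 2010 — 1st Sunday is August 1, 2010.
1st Sunday of September 2010: September 5, 2010.

August 1, 2010; September 5, 2010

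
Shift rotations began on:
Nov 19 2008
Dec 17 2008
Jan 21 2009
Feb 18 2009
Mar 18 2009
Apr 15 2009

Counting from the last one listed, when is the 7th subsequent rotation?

Nov 18 2009

All dates are Wednesdays, 28, 35, 28, 28, 28 days apart.
Specifically, the 3rd Wednesday of each month.
May 2009 — 3rd Wednesday is May 20 2009.
3rd Wednesday of June 2009: Jun 17 2009.
July 2009 — 3rd Wednesday is Jul 15 2009.
3rd Wednesday of August 2009: Aug 19 2009.
3rd Wednesday of September 2009: Sep 16 2009.
3rd Wednesday of October 2009: Oct 21 2009.
3rd Wednesday of November 2009: Nov 18 2009.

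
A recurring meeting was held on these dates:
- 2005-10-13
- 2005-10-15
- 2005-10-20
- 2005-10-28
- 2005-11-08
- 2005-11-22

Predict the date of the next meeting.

Intervals are 2, 5, 8, 11, 14 days — an arithmetic progression with common difference 3.
Next gap: 17 days. 2005-11-22 + 17 days = 2005-12-09.

2005-12-09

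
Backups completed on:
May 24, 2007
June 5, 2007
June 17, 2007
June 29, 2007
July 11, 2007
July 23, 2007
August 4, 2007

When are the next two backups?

Gaps between consecutive events: 12, 12, 12, 12, 12, 12 days — a constant 12-day interval.
August 4, 2007 + 12 days = August 16, 2007.
August 16, 2007 + 12 days = August 28, 2007.

August 16, 2007; August 28, 2007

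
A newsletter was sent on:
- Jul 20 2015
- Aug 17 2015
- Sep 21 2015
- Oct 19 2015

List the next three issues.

Nov 16 2015, Dec 21 2015, Jan 18 2016

These are Mondays at 28- or 35-day spacing (28, 35, 28).
The pattern: 3rd Monday of the month.
3rd Monday of November 2015: Nov 16 2015.
December 2015 — 3rd Monday is Dec 21 2015.
3rd Monday of January 2016: Jan 18 2016.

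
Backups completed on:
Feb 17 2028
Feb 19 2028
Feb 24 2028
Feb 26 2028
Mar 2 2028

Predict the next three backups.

Mar 4 2028, Mar 9 2028, Mar 11 2028

Gaps: 2, 5, 2, 5 days — not constant, but cyclic with period 2.
The events fall on every Thursday and Saturday.
Next Saturday: Mar 4 2028.
The following Thursday is Mar 9 2028.
The following Saturday is Mar 11 2028.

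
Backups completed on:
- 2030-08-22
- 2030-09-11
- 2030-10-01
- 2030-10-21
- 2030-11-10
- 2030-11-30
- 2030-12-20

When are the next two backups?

2031-01-09, 2031-01-29

The spacing is 20, 20, 20, 20, 20, 20 days — always 20 days.
2030-12-20 + 20 days = 2031-01-09.
2031-01-09 + 20 days = 2031-01-29.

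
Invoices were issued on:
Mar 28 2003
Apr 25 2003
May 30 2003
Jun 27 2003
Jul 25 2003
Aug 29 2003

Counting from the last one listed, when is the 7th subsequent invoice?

All Fridays; the gaps (28, 35, 28, 28, 35) vary with month length.
This is the last Friday of each month.
Last Friday of September 2003: Sep 26 2003.
October 2003 ends with Friday Oct 31 2003.
November 2003 ends with Friday Nov 28 2003.
December 2003 ends with Friday Dec 26 2003.
Last Friday of January 2004: Jan 30 2004.
February 2004 ends with Friday Feb 27 2004.
Last Friday of March 2004: Mar 26 2004.

Mar 26 2004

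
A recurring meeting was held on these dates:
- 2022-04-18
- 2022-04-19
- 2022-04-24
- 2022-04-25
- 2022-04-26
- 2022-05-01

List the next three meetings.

Every event lands on a Monday or Tuesday or Sunday (gaps cycle 1, 5, 1, 1, 5).
So the schedule is: every Monday, Tuesday and Sunday.
The following Monday is 2022-05-02.
Next Tuesday: 2022-05-03.
Next Sunday: 2022-05-08.

2022-05-02, 2022-05-03, 2022-05-08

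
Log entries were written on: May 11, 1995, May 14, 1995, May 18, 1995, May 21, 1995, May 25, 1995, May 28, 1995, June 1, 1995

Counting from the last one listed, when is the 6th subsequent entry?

The gap pattern 3, 4, 3, 4, 3, 4 repeats every 2 events.
These are the Thursdays and Sundays of each week.
The following Sunday is June 4, 1995.
Next Thursday: June 8, 1995.
Next Sunday: June 11, 1995.
The following Thursday is June 15, 1995.
The following Sunday is June 18, 1995.
The following Thursday is June 22, 1995.

June 22, 1995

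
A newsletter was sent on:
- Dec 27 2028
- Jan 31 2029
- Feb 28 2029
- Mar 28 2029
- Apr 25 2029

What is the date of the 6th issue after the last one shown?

Oct 31 2029

All Wednesdays; the gaps (35, 28, 28, 28) vary with month length.
This is the last Wednesday of each month.
May 2029 ends with Wednesday May 30 2029.
Last Wednesday of June 2029: Jun 27 2029.
July 2029 ends with Wednesday Jul 25 2029.
August 2029 ends with Wednesday Aug 29 2029.
September 2029 ends with Wednesday Sep 26 2029.
October 2029 ends with Wednesday Oct 31 2029.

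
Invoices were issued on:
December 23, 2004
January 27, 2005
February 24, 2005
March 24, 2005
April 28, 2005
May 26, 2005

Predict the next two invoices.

These are Thursdays at 28- or 35-day spacing (35, 28, 28, 35, 28).
The pattern: 4th Thursday of the month.
4th Thursday of June 2005: June 23, 2005.
July 2005 — 4th Thursday is July 28, 2005.

June 23, 2005; July 28, 2005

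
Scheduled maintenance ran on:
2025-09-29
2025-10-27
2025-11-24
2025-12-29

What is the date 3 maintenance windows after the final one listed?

2026-03-30

Every date is a Monday; gaps 28, 28, 35 days.
Each is the last Monday of its month (at least one falls on the 29th or later, ruling out '4th Monday').
Last Monday of January 2026: 2026-01-26.
Last Monday of February 2026: 2026-02-23.
Last Monday of March 2026: 2026-03-30.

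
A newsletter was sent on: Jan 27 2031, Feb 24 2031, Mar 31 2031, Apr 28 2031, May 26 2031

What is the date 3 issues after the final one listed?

Every date is a Monday; gaps 28, 35, 28, 28 days.
Each is the last Monday of its month (at least one falls on the 29th or later, ruling out '4th Monday').
Last Monday of June 2031: Jun 30 2031.
Last Monday of July 2031: Jul 28 2031.
August 2031 ends with Monday Aug 25 2031.

Aug 25 2031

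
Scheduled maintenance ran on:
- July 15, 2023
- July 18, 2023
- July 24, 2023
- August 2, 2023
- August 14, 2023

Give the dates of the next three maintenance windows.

August 29, 2023; September 16, 2023; October 7, 2023

The spacing grows by 3 each time: 3, 6, 9, 12 days.
Next gap: 15 days. August 14, 2023 + 15 days = August 29, 2023.
Next gap: 18 days. August 29, 2023 + 18 days = September 16, 2023.
Next gap: 21 days. September 16, 2023 + 21 days = October 7, 2023.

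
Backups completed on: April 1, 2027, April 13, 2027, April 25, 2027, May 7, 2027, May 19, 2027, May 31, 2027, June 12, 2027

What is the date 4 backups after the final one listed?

July 30, 2027

The spacing is 12, 12, 12, 12, 12, 12 days — always 12 days.
June 12, 2027 + 12 days = June 24, 2027.
June 24, 2027 + 12 days = July 6, 2027.
July 6, 2027 + 12 days = July 18, 2027.
July 18, 2027 + 12 days = July 30, 2027.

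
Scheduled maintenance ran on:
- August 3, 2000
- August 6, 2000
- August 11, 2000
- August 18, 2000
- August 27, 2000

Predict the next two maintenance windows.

September 7, 2000; September 20, 2000

Gaps: 3, 5, 7, 9 days — each gap is 2 larger than the previous one.
Next gap: 11 days. August 27, 2000 + 11 days = September 7, 2000.
Next gap: 13 days. September 7, 2000 + 13 days = September 20, 2000.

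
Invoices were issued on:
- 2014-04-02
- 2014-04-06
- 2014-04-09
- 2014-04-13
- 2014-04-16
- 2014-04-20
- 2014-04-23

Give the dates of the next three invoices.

2014-04-27, 2014-04-30, 2014-05-04

The gap pattern 4, 3, 4, 3, 4, 3 repeats every 2 events.
These are the Wednesdays and Sundays of each week.
The following Sunday is 2014-04-27.
The following Wednesday is 2014-04-30.
Next Sunday: 2014-05-04.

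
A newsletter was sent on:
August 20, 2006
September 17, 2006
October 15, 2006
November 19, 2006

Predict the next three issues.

All dates are Sundays, 28, 28, 35 days apart.
Specifically, the 3rd Sunday of each month.
3rd Sunday of December 2006: December 17, 2006.
3rd Sunday of January 2007: January 21, 2007.
3rd Sunday of February 2007: February 18, 2007.

December 17, 2006; January 21, 2007; February 18, 2007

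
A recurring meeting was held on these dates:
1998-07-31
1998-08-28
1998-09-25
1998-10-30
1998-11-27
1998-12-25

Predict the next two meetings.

Every date is a Friday; gaps 28, 28, 35, 28, 28 days.
Each is the last Friday of its month (at least one falls on the 29th or later, ruling out '4th Friday').
Last Friday of January 1999: 1999-01-29.
February 1999 ends with Friday 1999-02-26.

1999-01-29, 1999-02-26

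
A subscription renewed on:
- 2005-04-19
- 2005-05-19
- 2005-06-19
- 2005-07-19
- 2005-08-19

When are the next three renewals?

Gaps: 30, 31, 30, 31 days — not constant. Every event is on the 19th of the month.
Pattern: the 19th of each month.
Next: September 2005 → 2005-09-19.
Next: October 2005 → 2005-10-19.
Next: November 2005 → 2005-11-19.

2005-09-19, 2005-10-19, 2005-11-19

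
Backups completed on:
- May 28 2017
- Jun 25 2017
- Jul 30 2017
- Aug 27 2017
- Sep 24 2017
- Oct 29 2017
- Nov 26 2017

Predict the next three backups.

Every date is a Sunday; gaps 28, 35, 28, 28, 35, 28 days.
Each is the last Sunday of its month (at least one falls on the 29th or later, ruling out '4th Sunday').
Last Sunday of December 2017: Dec 31 2017.
January 2018 ends with Sunday Jan 28 2018.
February 2018 ends with Sunday Feb 25 2018.

Dec 31 2017, Jan 28 2018, Feb 25 2018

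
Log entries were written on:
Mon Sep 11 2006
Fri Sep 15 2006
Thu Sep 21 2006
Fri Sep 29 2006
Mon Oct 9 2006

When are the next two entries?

Sat Oct 21 2006, Sat Nov 4 2006

Intervals are 4, 6, 8, 10 days — an arithmetic progression with common difference 2.
Next gap: 12 days. Mon Oct 9 2006 + 12 days = Sat Oct 21 2006.
Next gap: 14 days. Sat Oct 21 2006 + 14 days = Sat Nov 4 2006.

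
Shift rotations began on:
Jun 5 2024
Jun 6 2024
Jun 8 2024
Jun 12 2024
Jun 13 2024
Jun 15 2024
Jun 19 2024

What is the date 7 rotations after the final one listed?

The gap pattern 1, 2, 4, 1, 2, 4 repeats every 3 events.
These are the Wednesdays, Thursdays and Saturdays of each week.
Next Thursday: Jun 20 2024.
The following Saturday is Jun 22 2024.
Next Wednesday: Jun 26 2024.
Next Thursday: Jun 27 2024.
Next Saturday: Jun 29 2024.
The following Wednesday is Jul 3 2024.
Next Thursday: Jul 4 2024.

Jul 4 2024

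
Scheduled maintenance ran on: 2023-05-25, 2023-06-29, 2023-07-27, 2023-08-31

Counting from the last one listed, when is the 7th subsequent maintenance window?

These are Thursdays with 35, 28, 35-day gaps.
Each is the final Thursday of its month — 2023-06-29 is past the 28th, so '4th Thursday' doesn't fit.
September 2023 ends with Thursday 2023-09-28.
October 2023 ends with Thursday 2023-10-26.
Last Thursday of November 2023: 2023-11-30.
December 2023 ends with Thursday 2023-12-28.
January 2024 ends with Thursday 2024-01-25.
Last Thursday of February 2024: 2024-02-29.
March 2024 ends with Thursday 2024-03-28.

2024-03-28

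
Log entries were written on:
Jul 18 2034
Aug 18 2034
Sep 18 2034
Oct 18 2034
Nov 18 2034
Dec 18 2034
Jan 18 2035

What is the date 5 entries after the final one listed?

Jun 18 2035

Each date is the 18th; the gaps (31, 31, 30, 31, 30, 31) track the month lengths.
The rule is the 18th of each month.
Next: February 2035 → Feb 18 2035.
March 2035: Mar 18 2035.
Next: April 2035 → Apr 18 2035.
May 2035: May 18 2035.
Next: June 2035 → Jun 18 2035.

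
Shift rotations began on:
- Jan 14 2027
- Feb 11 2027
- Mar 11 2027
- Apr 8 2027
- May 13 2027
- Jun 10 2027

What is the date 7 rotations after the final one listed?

All dates are Thursdays, 28, 28, 28, 35, 28 days apart.
Specifically, the 2nd Thursday of each month.
2nd Thursday of July 2027: Jul 8 2027.
2nd Thursday of August 2027: Aug 12 2027.
2nd Thursday of September 2027: Sep 9 2027.
October 2027 — 2nd Thursday is Oct 14 2027.
November 2027 — 2nd Thursday is Nov 11 2027.
2nd Thursday of December 2027: Dec 9 2027.
January 2028 — 2nd Thursday is Jan 13 2028.

Jan 13 2028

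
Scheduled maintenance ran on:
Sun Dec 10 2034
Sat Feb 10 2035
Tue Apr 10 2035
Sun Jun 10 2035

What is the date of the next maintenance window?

Fri Aug 10 2035

The day-of-month is always 10 (62, 59, 61 days between events).
So this recurs on the 10th of every 2 months.
August 2035: Fri Aug 10 2035.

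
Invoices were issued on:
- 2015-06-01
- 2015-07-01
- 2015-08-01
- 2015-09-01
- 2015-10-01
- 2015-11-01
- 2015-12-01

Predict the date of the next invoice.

Each date is the 1st; the gaps (30, 31, 31, 30, 31, 30) track the month lengths.
The rule is the 1st of each month.
January 2016: 2016-01-01.

2016-01-01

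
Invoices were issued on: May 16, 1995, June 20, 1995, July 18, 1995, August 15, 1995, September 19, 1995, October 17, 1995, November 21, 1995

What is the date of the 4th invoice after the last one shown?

These are Tuesdays at 28- or 35-day spacing (35, 28, 28, 35, 28, 35).
The pattern: 3rd Tuesday of the month.
3rd Tuesday of December 1995: December 19, 1995.
3rd Tuesday of January 1996: January 16, 1996.
3rd Tuesday of February 1996: February 20, 1996.
March 1996 — 3rd Tuesday is March 19, 1996.

March 19, 1996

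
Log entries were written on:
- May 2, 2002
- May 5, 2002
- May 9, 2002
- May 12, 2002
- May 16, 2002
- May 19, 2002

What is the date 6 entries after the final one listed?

June 9, 2002

Every event lands on a Thursday or Sunday (gaps cycle 3, 4, 3, 4, 3).
So the schedule is: every Thursday and Sunday.
The following Thursday is May 23, 2002.
The following Sunday is May 26, 2002.
The following Thursday is May 30, 2002.
The following Sunday is June 2, 2002.
Next Thursday: June 6, 2002.
The following Sunday is June 9, 2002.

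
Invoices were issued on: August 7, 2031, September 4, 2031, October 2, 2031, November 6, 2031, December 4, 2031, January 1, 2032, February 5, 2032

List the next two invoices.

Gaps: 28, 28, 35, 28, 28, 35 days — a mix of 28 and 35. Every date is a Thursday.
Each is the 1st Thursday of its month.
March 2032 — 1st Thursday is March 4, 2032.
April 2032 — 1st Thursday is April 1, 2032.

March 4, 2032; April 1, 2032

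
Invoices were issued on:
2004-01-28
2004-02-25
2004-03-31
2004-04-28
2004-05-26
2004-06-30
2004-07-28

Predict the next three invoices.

All Wednesdays; the gaps (28, 35, 28, 28, 35, 28) vary with month length.
This is the last Wednesday of each month.
August 2004 ends with Wednesday 2004-08-25.
September 2004 ends with Wednesday 2004-09-29.
Last Wednesday of October 2004: 2004-10-27.

2004-08-25, 2004-09-29, 2004-10-27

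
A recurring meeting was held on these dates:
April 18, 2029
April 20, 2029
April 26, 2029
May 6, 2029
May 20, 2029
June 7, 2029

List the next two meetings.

Intervals are 2, 6, 10, 14, 18 days — an arithmetic progression with common difference 4.
Next gap: 22 days. June 7, 2029 + 22 days = June 29, 2029.
Next gap: 26 days. June 29, 2029 + 26 days = July 25, 2029.

June 29, 2029; July 25, 2029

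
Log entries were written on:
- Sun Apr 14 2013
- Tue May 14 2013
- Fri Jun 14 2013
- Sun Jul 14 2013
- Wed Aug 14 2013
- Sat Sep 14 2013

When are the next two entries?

Mon Oct 14 2013, Thu Nov 14 2013

Gaps: 30, 31, 30, 31, 31 days — not constant. Every event is on the 14th of the month.
Pattern: the 14th of each month.
October 2013: Mon Oct 14 2013.
Next: November 2013 → Thu Nov 14 2013.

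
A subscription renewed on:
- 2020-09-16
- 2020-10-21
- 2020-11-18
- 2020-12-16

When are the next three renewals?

These are Wednesdays at 28- or 35-day spacing (35, 28, 28).
The pattern: 3rd Wednesday of the month.
January 2021 — 3rd Wednesday is 2021-01-20.
3rd Wednesday of February 2021: 2021-02-17.
March 2021 — 3rd Wednesday is 2021-03-17.

2021-01-20, 2021-02-17, 2021-03-17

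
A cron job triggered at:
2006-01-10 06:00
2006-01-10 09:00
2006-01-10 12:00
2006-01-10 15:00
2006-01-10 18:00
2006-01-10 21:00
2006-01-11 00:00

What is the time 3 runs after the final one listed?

2006-01-11 09:00

Gaps: 3, 3, 3, 3, 3, 3 hours — each event is 3 hours after the previous one.
2006-01-11 00:00 + 3 h = 2006-01-11 03:00.
2006-01-11 03:00 + 3 h = 2006-01-11 06:00.
2006-01-11 06:00 + 3 h = 2006-01-11 09:00.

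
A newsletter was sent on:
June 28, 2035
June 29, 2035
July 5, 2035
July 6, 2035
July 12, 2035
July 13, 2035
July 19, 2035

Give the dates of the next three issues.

Every event lands on a Thursday or Friday (gaps cycle 1, 6, 1, 6, 1, 6).
So the schedule is: every Thursday and Friday.
The following Friday is July 20, 2035.
Next Thursday: July 26, 2035.
The following Friday is July 27, 2035.

July 20, 2035; July 26, 2035; July 27, 2035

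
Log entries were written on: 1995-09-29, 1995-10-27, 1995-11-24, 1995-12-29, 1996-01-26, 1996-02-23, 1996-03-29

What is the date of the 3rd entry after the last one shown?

1996-06-28

Every date is a Friday; gaps 28, 28, 35, 28, 28, 35 days.
Each is the last Friday of its month (at least one falls on the 29th or later, ruling out '4th Friday').
April 1996 ends with Friday 1996-04-26.
Last Friday of May 1996: 1996-05-31.
Last Friday of June 1996: 1996-06-28.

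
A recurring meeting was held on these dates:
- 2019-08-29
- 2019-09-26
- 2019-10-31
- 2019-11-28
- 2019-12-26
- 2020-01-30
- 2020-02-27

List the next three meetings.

2020-03-26, 2020-04-30, 2020-05-28

These are Thursdays with 28, 35, 28, 28, 35, 28-day gaps.
Each is the final Thursday of its month — 2019-08-29 is past the 28th, so '4th Thursday' doesn't fit.
March 2020 ends with Thursday 2020-03-26.
Last Thursday of April 2020: 2020-04-30.
May 2020 ends with Thursday 2020-05-28.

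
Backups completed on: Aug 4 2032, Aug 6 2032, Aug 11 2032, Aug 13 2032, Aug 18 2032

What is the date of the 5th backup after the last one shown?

Gaps: 2, 5, 2, 5 days — not constant, but cyclic with period 2.
The events fall on every Wednesday and Friday.
Next Friday: Aug 20 2032.
Next Wednesday: Aug 25 2032.
The following Friday is Aug 27 2032.
The following Wednesday is Sep 1 2032.
Next Friday: Sep 3 2032.

Sep 3 2032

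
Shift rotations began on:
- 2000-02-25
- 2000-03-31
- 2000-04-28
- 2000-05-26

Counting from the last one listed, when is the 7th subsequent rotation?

All Fridays; the gaps (35, 28, 28) vary with month length.
This is the last Friday of each month.
June 2000 ends with Friday 2000-06-30.
Last Friday of July 2000: 2000-07-28.
Last Friday of August 2000: 2000-08-25.
Last Friday of September 2000: 2000-09-29.
October 2000 ends with Friday 2000-10-27.
November 2000 ends with Friday 2000-11-24.
Last Friday of December 2000: 2000-12-29.

2000-12-29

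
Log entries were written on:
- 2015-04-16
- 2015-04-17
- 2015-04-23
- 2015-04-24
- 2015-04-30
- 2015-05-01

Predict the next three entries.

Gaps: 1, 6, 1, 6, 1 days — not constant, but cyclic with period 2.
The events fall on every Thursday and Friday.
Next Thursday: 2015-05-07.
Next Friday: 2015-05-08.
Next Thursday: 2015-05-14.

2015-05-07, 2015-05-08, 2015-05-14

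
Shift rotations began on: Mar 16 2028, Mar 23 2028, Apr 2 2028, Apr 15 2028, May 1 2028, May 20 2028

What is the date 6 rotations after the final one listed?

The spacing grows by 3 each time: 7, 10, 13, 16, 19 days.
Next gap: 22 days. May 20 2028 + 22 days = Jun 11 2028.
Next gap: 25 days. Jun 11 2028 + 25 days = Jul 6 2028.
Next gap: 28 days. Jul 6 2028 + 28 days = Aug 3 2028.
Next gap: 31 days. Aug 3 2028 + 31 days = Sep 3 2028.
Next gap: 34 days. Sep 3 2028 + 34 days = Oct 7 2028.
Next gap: 37 days. Oct 7 2028 + 37 days = Nov 13 2028.

Nov 13 2028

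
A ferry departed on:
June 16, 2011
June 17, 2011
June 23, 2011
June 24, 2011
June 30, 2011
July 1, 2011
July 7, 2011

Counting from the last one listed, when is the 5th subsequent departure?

July 22, 2011

Every event lands on a Thursday or Friday (gaps cycle 1, 6, 1, 6, 1, 6).
So the schedule is: every Thursday and Friday.
Next Friday: July 8, 2011.
The following Thursday is July 14, 2011.
Next Friday: July 15, 2011.
Next Thursday: July 21, 2011.
The following Friday is July 22, 2011.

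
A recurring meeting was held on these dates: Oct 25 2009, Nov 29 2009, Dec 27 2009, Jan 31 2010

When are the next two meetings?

All Sundays; the gaps (35, 28, 35) vary with month length.
This is the last Sunday of each month.
February 2010 ends with Sunday Feb 28 2010.
Last Sunday of March 2010: Mar 28 2010.

Feb 28 2010, Mar 28 2010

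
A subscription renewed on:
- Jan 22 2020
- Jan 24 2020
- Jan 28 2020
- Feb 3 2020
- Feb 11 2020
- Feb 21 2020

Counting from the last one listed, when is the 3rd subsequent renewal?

Apr 3 2020

Gaps: 2, 4, 6, 8, 10 days — each gap is 2 larger than the previous one.
Next gap: 12 days. Feb 21 2020 + 12 days = Mar 4 2020.
Next gap: 14 days. Mar 4 2020 + 14 days = Mar 18 2020.
Next gap: 16 days. Mar 18 2020 + 16 days = Apr 3 2020.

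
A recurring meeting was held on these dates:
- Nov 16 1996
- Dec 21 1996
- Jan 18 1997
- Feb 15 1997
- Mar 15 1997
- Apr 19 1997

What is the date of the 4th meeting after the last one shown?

All dates are Saturdays, 35, 28, 28, 28, 35 days apart.
Specifically, the 3rd Saturday of each month.
3rd Saturday of May 1997: May 17 1997.
3rd Saturday of June 1997: Jun 21 1997.
3rd Saturday of July 1997: Jul 19 1997.
August 1997 — 3rd Saturday is Aug 16 1997.

Aug 16 1997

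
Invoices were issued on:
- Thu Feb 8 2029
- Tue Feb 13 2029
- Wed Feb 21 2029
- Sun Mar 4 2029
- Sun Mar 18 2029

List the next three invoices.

Wed Apr 4 2029, Tue Apr 24 2029, Thu May 17 2029

The spacing grows by 3 each time: 5, 8, 11, 14 days.
Next gap: 17 days. Sun Mar 18 2029 + 17 days = Wed Apr 4 2029.
Next gap: 20 days. Wed Apr 4 2029 + 20 days = Tue Apr 24 2029.
Next gap: 23 days. Tue Apr 24 2029 + 23 days = Thu May 17 2029.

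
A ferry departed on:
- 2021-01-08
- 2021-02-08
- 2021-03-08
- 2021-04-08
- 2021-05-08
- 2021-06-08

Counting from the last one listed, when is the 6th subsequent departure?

2021-12-08

Gaps: 31, 28, 31, 30, 31 days — not constant. Every event is on the 8th of the month.
Pattern: the 8th of each month.
Next: July 2021 → 2021-07-08.
August 2021: 2021-08-08.
Next: September 2021 → 2021-09-08.
Next: October 2021 → 2021-10-08.
November 2021: 2021-11-08.
Next: December 2021 → 2021-12-08.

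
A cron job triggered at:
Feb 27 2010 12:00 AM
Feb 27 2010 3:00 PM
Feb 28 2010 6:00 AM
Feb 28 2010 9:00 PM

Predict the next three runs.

Mar 1 2010 12:00 PM, Mar 2 2010 3:00 AM, Mar 2 2010 6:00 PM

The interval is a steady 15 hours (15, 15, 15).
Feb 28 2010 9:00 PM + 15 h = Mar 1 2010 12:00 PM.
Mar 1 2010 12:00 PM + 15 h = Mar 2 2010 3:00 AM.
Mar 2 2010 3:00 AM + 15 h = Mar 2 2010 6:00 PM.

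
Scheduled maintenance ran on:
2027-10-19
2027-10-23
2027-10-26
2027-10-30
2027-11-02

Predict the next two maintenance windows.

2027-11-06, 2027-11-09

The gap pattern 4, 3, 4, 3 repeats every 2 events.
These are the Tuesdays and Saturdays of each week.
Next Saturday: 2027-11-06.
The following Tuesday is 2027-11-09.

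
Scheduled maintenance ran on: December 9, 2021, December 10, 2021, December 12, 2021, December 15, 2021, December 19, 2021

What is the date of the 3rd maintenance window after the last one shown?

The spacing grows by 1 each time: 1, 2, 3, 4 days.
Next gap: 5 days. December 19, 2021 + 5 days = December 24, 2021.
Next gap: 6 days. December 24, 2021 + 6 days = December 30, 2021.
Next gap: 7 days. December 30, 2021 + 7 days = January 6, 2022.

January 6, 2022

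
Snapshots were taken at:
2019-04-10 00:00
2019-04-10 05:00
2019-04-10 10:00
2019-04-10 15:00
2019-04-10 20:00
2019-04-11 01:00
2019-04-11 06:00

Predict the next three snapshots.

2019-04-11 11:00, 2019-04-11 16:00, 2019-04-11 21:00

Gaps: 5, 5, 5, 5, 5, 5 hours — each event is 5 hours after the previous one.
2019-04-11 06:00 + 5 h = 2019-04-11 11:00.
2019-04-11 11:00 + 5 h = 2019-04-11 16:00.
2019-04-11 16:00 + 5 h = 2019-04-11 21:00.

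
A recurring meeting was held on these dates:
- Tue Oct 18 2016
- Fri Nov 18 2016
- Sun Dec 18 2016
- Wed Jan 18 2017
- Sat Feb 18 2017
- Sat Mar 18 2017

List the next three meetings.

Each date is the 18th; the gaps (31, 30, 31, 31, 28) track the month lengths.
The rule is the 18th of each month.
Next: April 2017 → Tue Apr 18 2017.
May 2017: Thu May 18 2017.
June 2017: Sun Jun 18 2017.

Tue Apr 18 2017, Thu May 18 2017, Sun Jun 18 2017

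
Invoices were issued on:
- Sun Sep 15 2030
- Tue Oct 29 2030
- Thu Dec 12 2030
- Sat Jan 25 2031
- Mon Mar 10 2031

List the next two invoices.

Gaps between consecutive events: 44, 44, 44, 44 days — a constant 44-day interval.
Mon Mar 10 2031 + 44 days = Wed Apr 23 2031.
Wed Apr 23 2031 + 44 days = Fri Jun 6 2031.

Wed Apr 23 2031, Fri Jun 6 2031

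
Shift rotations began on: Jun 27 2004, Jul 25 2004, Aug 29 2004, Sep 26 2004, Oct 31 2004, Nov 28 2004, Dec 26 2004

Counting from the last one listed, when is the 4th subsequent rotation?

Apr 24 2005

These are Sundays with 28, 35, 28, 35, 28, 28-day gaps.
Each is the final Sunday of its month — Aug 29 2004 is past the 28th, so '4th Sunday' doesn't fit.
Last Sunday of January 2005: Jan 30 2005.
Last Sunday of February 2005: Feb 27 2005.
March 2005 ends with Sunday Mar 27 2005.
Last Sunday of April 2005: Apr 24 2005.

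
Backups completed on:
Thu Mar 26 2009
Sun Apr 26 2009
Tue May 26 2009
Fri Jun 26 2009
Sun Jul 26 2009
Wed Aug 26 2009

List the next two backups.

Sat Sep 26 2009, Mon Oct 26 2009

Gaps: 31, 30, 31, 30, 31 days — not constant. Every event is on the 26th of the month.
Pattern: the 26th of each month.
September 2009: Sat Sep 26 2009.
October 2009: Mon Oct 26 2009.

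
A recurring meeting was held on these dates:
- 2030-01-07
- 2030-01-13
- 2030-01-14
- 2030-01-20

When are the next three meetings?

The gap pattern 6, 1, 6 repeats every 2 events.
These are the Mondays and Sundays of each week.
The following Monday is 2030-01-21.
The following Sunday is 2030-01-27.
The following Monday is 2030-01-28.

2030-01-21, 2030-01-27, 2030-01-28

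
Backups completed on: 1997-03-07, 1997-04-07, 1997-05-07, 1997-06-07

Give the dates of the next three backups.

1997-07-07, 1997-08-07, 1997-09-07

Gaps: 31, 30, 31 days — not constant. Every event is on the 7th of the month.
Pattern: the 7th of each month.
July 1997: 1997-07-07.
Next: August 1997 → 1997-08-07.
September 1997: 1997-09-07.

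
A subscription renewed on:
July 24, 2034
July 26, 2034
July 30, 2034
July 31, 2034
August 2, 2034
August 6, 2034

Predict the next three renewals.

Gaps: 2, 4, 1, 2, 4 days — not constant, but cyclic with period 3.
The events fall on every Monday, Wednesday and Sunday.
Next Monday: August 7, 2034.
Next Wednesday: August 9, 2034.
Next Sunday: August 13, 2034.

August 7, 2034; August 9, 2034; August 13, 2034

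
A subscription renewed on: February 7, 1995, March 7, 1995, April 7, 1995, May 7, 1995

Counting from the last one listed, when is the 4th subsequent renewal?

September 7, 1995

Gaps: 28, 31, 30 days — not constant. Every event is on the 7th of the month.
Pattern: the 7th of each month.
Next: June 1995 → June 7, 1995.
Next: July 1995 → July 7, 1995.
August 1995: August 7, 1995.
September 1995: September 7, 1995.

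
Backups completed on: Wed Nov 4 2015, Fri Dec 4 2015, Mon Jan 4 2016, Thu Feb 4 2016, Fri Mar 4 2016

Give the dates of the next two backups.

Mon Apr 4 2016, Wed May 4 2016

The day-of-month is always 4 (30, 31, 31, 29 days between events).
So this recurs on the 4th of each month.
April 2016: Mon Apr 4 2016.
May 2016: Wed May 4 2016.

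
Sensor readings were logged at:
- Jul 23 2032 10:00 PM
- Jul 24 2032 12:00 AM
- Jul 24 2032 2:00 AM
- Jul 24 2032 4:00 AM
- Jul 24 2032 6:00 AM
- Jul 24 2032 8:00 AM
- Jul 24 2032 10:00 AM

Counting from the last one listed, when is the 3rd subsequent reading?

The interval is a steady 2 hours (2, 2, 2, 2, 2, 2).
Jul 24 2032 10:00 AM + 2 h = Jul 24 2032 12:00 PM.
Jul 24 2032 12:00 PM + 2 h = Jul 24 2032 2:00 PM.
Jul 24 2032 2:00 PM + 2 h = Jul 24 2032 4:00 PM.

Jul 24 2032 4:00 PM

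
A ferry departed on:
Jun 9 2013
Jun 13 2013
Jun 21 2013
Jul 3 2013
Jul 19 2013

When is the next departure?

Aug 8 2013

Gaps: 4, 8, 12, 16 days — each gap is 4 larger than the previous one.
Next gap: 20 days. Jul 19 2013 + 20 days = Aug 8 2013.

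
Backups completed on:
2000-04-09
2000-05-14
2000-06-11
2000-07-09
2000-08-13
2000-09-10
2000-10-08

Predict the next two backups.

Gaps: 35, 28, 28, 35, 28, 28 days — a mix of 28 and 35. Every date is a Sunday.
Each is the 2nd Sunday of its month.
November 2000 — 2nd Sunday is 2000-11-12.
December 2000 — 2nd Sunday is 2000-12-10.

2000-11-12, 2000-12-10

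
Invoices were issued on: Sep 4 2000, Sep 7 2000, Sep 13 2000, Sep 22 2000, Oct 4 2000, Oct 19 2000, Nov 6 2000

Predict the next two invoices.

Nov 27 2000, Dec 21 2000

Intervals are 3, 6, 9, 12, 15, 18 days — an arithmetic progression with common difference 3.
Next gap: 21 days. Nov 6 2000 + 21 days = Nov 27 2000.
Next gap: 24 days. Nov 27 2000 + 24 days = Dec 21 2000.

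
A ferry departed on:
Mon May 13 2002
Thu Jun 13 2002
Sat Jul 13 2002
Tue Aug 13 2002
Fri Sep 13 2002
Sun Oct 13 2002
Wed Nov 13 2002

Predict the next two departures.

Each date is the 13th; the gaps (31, 30, 31, 31, 30, 31) track the month lengths.
The rule is the 13th of each month.
Next: December 2002 → Fri Dec 13 2002.
Next: January 2003 → Mon Jan 13 2003.

Fri Dec 13 2002, Mon Jan 13 2003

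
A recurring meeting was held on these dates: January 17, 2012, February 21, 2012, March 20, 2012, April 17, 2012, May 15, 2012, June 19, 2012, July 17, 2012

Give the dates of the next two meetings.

All dates are Tuesdays, 35, 28, 28, 28, 35, 28 days apart.
Specifically, the 3rd Tuesday of each month.
August 2012 — 3rd Tuesday is August 21, 2012.
September 2012 — 3rd Tuesday is September 18, 2012.

August 21, 2012; September 18, 2012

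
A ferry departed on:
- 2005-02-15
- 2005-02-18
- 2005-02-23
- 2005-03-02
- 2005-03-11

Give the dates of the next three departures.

Intervals are 3, 5, 7, 9 days — an arithmetic progression with common difference 2.
Next gap: 11 days. 2005-03-11 + 11 days = 2005-03-22.
Next gap: 13 days. 2005-03-22 + 13 days = 2005-04-04.
Next gap: 15 days. 2005-04-04 + 15 days = 2005-04-19.

2005-03-22, 2005-04-04, 2005-04-19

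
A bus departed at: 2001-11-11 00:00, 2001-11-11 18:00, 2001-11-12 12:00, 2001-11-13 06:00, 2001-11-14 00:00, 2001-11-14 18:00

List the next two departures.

Gaps: 18, 18, 18, 18, 18 hours — each event is 18 hours after the previous one.
2001-11-14 18:00 + 18 h = 2001-11-15 12:00.
2001-11-15 12:00 + 18 h = 2001-11-16 06:00.

2001-11-15 12:00, 2001-11-16 06:00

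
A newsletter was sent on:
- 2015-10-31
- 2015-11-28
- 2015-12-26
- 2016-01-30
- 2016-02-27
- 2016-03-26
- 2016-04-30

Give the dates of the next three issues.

2016-05-28, 2016-06-25, 2016-07-30

Every date is a Saturday; gaps 28, 28, 35, 28, 28, 35 days.
Each is the last Saturday of its month (at least one falls on the 29th or later, ruling out '4th Saturday').
Last Saturday of May 2016: 2016-05-28.
Last Saturday of June 2016: 2016-06-25.
Last Saturday of July 2016: 2016-07-30.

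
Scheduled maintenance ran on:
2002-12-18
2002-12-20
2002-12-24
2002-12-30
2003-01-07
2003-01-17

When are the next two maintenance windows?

2003-01-29, 2003-02-12

Intervals are 2, 4, 6, 8, 10 days — an arithmetic progression with common difference 2.
Next gap: 12 days. 2003-01-17 + 12 days = 2003-01-29.
Next gap: 14 days. 2003-01-29 + 14 days = 2003-02-12.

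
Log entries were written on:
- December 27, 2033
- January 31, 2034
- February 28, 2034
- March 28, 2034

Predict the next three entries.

April 25, 2034; May 30, 2034; June 27, 2034

Every date is a Tuesday; gaps 35, 28, 28 days.
Each is the last Tuesday of its month (at least one falls on the 29th or later, ruling out '4th Tuesday').
April 2034 ends with Tuesday April 25, 2034.
Last Tuesday of May 2034: May 30, 2034.
Last Tuesday of June 2034: June 27, 2034.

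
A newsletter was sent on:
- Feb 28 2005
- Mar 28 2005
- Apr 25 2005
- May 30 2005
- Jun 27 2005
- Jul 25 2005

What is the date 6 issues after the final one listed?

Every date is a Monday; gaps 28, 28, 35, 28, 28 days.
Each is the last Monday of its month (at least one falls on the 29th or later, ruling out '4th Monday').
August 2005 ends with Monday Aug 29 2005.
September 2005 ends with Monday Sep 26 2005.
Last Monday of October 2005: Oct 31 2005.
Last Monday of November 2005: Nov 28 2005.
December 2005 ends with Monday Dec 26 2005.
Last Monday of January 2006: Jan 30 2006.

Jan 30 2006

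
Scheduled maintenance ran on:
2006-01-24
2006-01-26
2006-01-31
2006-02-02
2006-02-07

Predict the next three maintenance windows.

Every event lands on a Tuesday or Thursday (gaps cycle 2, 5, 2, 5).
So the schedule is: every Tuesday and Thursday.
Next Thursday: 2006-02-09.
The following Tuesday is 2006-02-14.
Next Thursday: 2006-02-16.

2006-02-09, 2006-02-14, 2006-02-16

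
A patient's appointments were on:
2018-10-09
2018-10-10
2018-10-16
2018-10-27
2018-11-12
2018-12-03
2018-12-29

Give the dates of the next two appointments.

2019-01-29, 2019-03-06

Intervals are 1, 6, 11, 16, 21, 26 days — an arithmetic progression with common difference 5.
Next gap: 31 days. 2018-12-29 + 31 days = 2019-01-29.
Next gap: 36 days. 2019-01-29 + 36 days = 2019-03-06.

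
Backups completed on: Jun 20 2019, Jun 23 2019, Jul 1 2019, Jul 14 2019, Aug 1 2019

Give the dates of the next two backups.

Gaps: 3, 8, 13, 18 days — each gap is 5 larger than the previous one.
Next gap: 23 days. Aug 1 2019 + 23 days = Aug 24 2019.
Next gap: 28 days. Aug 24 2019 + 28 days = Sep 21 2019.

Aug 24 2019, Sep 21 2019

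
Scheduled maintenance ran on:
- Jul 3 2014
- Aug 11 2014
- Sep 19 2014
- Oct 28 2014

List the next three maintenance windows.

Every event comes 39 days after the last (39, 39, 39).
Oct 28 2014 + 39 days = Dec 6 2014.
Dec 6 2014 + 39 days = Jan 14 2015.
Jan 14 2015 + 39 days = Feb 22 2015.

Dec 6 2014, Jan 14 2015, Feb 22 2015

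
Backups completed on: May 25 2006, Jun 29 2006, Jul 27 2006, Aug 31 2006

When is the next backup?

Every date is a Thursday; gaps 35, 28, 35 days.
Each is the last Thursday of its month (at least one falls on the 29th or later, ruling out '4th Thursday').
Last Thursday of September 2006: Sep 28 2006.

Sep 28 2006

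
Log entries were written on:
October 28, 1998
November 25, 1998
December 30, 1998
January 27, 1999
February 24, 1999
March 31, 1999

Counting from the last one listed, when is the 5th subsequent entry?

These are Wednesdays with 28, 35, 28, 28, 35-day gaps.
Each is the final Wednesday of its month — December 30, 1998 is past the 28th, so '4th Wednesday' doesn't fit.
April 1999 ends with Wednesday April 28, 1999.
May 1999 ends with Wednesday May 26, 1999.
June 1999 ends with Wednesday June 30, 1999.
July 1999 ends with Wednesday July 28, 1999.
August 1999 ends with Wednesday August 25, 1999.

August 25, 1999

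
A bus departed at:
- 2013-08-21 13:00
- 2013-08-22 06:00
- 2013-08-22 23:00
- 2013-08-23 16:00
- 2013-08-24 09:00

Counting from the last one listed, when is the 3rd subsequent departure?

2013-08-26 12:00

Gaps: 17, 17, 17, 17 hours — each event is 17 hours after the previous one.
2013-08-24 09:00 + 17 h = 2013-08-25 02:00.
2013-08-25 02:00 + 17 h = 2013-08-25 19:00.
2013-08-25 19:00 + 17 h = 2013-08-26 12:00.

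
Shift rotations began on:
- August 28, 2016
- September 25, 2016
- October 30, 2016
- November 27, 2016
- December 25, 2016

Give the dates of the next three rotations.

January 29, 2017; February 26, 2017; March 26, 2017

These are Sundays with 28, 35, 28, 28-day gaps.
Each is the final Sunday of its month — October 30, 2016 is past the 28th, so '4th Sunday' doesn't fit.
Last Sunday of January 2017: January 29, 2017.
February 2017 ends with Sunday February 26, 2017.
Last Sunday of March 2017: March 26, 2017.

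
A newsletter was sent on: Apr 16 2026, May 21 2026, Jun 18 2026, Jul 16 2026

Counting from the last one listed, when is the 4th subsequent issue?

Nov 19 2026

Gaps: 35, 28, 28 days — a mix of 28 and 35. Every date is a Thursday.
Each is the 3rd Thursday of its month.
August 2026 — 3rd Thursday is Aug 20 2026.
September 2026 — 3rd Thursday is Sep 17 2026.
3rd Thursday of October 2026: Oct 15 2026.
November 2026 — 3rd Thursday is Nov 19 2026.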